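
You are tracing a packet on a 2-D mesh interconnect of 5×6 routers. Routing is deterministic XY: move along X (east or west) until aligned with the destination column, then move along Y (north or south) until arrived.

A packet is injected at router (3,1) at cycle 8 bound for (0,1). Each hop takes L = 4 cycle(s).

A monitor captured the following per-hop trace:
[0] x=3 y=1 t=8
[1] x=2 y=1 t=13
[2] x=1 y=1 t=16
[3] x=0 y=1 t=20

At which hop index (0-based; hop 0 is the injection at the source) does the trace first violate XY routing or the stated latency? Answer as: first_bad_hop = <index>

first_bad_hop = 1

check 1→ d=(-1,0) cyc+5: BAD: Δcyc=5≠L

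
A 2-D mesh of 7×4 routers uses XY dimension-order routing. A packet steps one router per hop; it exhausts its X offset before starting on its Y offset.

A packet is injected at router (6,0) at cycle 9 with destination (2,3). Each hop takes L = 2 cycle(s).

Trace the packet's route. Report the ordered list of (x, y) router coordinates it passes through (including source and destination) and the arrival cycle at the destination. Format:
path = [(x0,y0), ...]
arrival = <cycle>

[0] x=6 y=0 t=9
[1] x=5 y=0 t=11 →W
[2] x=4 y=0 t=13 →W
[3] x=3 y=0 t=15 →W
[4] x=2 y=0 t=17 →W
[5] x=2 y=1 t=19 →N
[6] x=2 y=2 t=21 →N
[7] x=2 y=3 t=23 →N

path = [(6,0), (5,0), (4,0), (3,0), (2,0), (2,1), (2,2), (2,3)]
arrival = 23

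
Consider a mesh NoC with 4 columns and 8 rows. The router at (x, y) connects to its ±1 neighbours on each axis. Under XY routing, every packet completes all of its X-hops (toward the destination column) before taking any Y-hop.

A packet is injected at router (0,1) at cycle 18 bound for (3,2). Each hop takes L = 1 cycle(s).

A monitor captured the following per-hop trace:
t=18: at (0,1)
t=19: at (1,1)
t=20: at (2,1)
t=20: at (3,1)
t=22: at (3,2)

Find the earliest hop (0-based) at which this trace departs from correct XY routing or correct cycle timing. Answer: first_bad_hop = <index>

  1: Δx=+1 Δy=+0 Δt=1 [ok]
  2: Δx=+1 Δy=+0 Δt=1 [ok]
  3: Δx=+1 Δy=+0 Δt=0 [BAD: Δcyc=0≠L]

first_bad_hop = 3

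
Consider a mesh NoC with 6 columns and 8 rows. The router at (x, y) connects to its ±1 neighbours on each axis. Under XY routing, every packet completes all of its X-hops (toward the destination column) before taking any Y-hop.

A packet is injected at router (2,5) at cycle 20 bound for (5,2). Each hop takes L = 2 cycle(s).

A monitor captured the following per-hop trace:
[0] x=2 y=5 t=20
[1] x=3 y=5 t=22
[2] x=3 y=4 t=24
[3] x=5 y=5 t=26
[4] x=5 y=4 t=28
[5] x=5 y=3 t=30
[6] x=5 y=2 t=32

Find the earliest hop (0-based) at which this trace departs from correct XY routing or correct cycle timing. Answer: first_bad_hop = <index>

first_bad_hop = 2

hop 1: step (+1,+0), +2 cyc — ok
hop 2: step (+0,-1), +2 cyc — BAD: Y-move but x=3≠5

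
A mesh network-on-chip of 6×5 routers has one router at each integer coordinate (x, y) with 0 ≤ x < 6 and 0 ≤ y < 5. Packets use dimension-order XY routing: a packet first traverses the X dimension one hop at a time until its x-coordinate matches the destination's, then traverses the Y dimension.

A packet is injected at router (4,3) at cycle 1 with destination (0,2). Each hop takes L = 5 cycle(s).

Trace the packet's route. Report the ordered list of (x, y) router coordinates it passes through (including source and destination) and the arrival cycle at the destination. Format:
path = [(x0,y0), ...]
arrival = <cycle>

[0] x=4 y=3 t=1
[1] x=3 y=3 t=6 →W
[2] x=2 y=3 t=11 →W
[3] x=1 y=3 t=16 →W
[4] x=0 y=3 t=21 →W
[5] x=0 y=2 t=26 →S

path = [(4,3), (3,3), (2,3), (1,3), (0,3), (0,2)]
arrival = 26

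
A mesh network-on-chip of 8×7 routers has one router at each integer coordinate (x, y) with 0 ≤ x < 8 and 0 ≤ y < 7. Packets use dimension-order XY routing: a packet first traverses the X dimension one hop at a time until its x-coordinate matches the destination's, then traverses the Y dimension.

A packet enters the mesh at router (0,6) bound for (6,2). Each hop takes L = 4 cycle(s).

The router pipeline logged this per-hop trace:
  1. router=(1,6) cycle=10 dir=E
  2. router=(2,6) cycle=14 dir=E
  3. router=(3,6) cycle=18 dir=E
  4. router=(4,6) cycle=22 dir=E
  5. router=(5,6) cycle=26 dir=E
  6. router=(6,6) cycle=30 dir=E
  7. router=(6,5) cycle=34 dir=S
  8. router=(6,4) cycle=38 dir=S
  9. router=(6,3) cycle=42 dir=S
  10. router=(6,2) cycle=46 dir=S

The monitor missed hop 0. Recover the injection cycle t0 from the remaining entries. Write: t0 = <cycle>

t0 = 6

At hop 1 the cycle is 10; in general cyc_k = t0 + kL.
Subtract one hop: t0 = 10 − 4 = 6.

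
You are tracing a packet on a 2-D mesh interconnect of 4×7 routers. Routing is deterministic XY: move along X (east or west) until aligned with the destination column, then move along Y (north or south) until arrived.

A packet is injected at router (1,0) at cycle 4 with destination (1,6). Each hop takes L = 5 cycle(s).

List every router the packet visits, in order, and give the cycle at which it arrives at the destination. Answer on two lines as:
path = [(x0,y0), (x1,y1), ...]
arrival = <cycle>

path = [(1,0), (1,1), (1,2), (1,3), (1,4), (1,5), (1,6)]
arrival = 34

  0. router=(1,0) cycle=4 (inject)
  1. router=(1,1) cycle=9 dir=N
  2. router=(1,2) cycle=14 dir=N
  3. router=(1,3) cycle=19 dir=N
  4. router=(1,4) cycle=24 dir=N
  5. router=(1,5) cycle=29 dir=N
  6. router=(1,6) cycle=34 dir=N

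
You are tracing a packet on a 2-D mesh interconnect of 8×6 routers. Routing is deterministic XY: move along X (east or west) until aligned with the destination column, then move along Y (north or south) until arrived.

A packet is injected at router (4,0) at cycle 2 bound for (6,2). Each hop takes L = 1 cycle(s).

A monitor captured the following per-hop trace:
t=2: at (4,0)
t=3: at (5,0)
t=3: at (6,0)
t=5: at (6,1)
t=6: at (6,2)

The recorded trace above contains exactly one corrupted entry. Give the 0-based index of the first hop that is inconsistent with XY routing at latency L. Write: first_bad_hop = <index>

first_bad_hop = 2

[1] (+1,+0) / 1c ⇒ ok
[2] (+1,+0) / 0c ⇒ BAD: Δcyc=0≠L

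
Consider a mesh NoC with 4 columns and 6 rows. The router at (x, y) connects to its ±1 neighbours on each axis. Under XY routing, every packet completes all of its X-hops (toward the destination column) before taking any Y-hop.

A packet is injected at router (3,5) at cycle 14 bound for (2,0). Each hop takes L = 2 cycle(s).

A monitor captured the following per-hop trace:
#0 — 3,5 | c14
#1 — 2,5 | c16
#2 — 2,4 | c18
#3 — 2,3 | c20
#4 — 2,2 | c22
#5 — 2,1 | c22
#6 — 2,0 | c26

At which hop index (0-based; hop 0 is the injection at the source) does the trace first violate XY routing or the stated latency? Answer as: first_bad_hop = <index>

first_bad_hop = 5

[1] (-1,+0) / 2c ⇒ ok
[2] (+0,-1) / 2c ⇒ ok
[3] (+0,-1) / 2c ⇒ ok
[4] (+0,-1) / 2c ⇒ ok
[5] (+0,-1) / 0c ⇒ BAD: Δcyc=0≠L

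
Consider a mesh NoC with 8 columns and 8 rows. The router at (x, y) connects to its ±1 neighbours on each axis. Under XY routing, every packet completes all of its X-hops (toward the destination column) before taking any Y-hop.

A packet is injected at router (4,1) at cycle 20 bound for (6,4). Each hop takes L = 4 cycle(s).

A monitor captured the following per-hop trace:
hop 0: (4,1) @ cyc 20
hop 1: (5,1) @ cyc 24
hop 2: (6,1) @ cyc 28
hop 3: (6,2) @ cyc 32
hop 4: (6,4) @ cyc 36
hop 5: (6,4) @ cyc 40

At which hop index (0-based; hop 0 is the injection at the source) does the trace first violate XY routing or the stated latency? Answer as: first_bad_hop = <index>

first_bad_hop = 4

check 1→ d=(1,0) cyc+4: ok
check 2→ d=(1,0) cyc+4: ok
check 3→ d=(0,1) cyc+4: ok
check 4→ d=(0,2) cyc+4: BAD: non-unit step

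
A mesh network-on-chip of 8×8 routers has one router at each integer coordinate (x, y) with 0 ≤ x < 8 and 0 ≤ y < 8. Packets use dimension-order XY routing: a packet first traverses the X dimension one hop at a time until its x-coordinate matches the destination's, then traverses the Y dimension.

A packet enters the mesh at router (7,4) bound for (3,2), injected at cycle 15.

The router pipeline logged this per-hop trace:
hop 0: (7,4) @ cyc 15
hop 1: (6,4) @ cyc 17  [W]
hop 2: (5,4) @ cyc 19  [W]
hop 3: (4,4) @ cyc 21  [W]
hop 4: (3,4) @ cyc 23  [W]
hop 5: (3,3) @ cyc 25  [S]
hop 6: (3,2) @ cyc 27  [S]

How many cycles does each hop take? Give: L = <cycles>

L = 2

Δcyc across hop 0→1: 17 − 15 = 2.
That increment is L by definition: L = 2.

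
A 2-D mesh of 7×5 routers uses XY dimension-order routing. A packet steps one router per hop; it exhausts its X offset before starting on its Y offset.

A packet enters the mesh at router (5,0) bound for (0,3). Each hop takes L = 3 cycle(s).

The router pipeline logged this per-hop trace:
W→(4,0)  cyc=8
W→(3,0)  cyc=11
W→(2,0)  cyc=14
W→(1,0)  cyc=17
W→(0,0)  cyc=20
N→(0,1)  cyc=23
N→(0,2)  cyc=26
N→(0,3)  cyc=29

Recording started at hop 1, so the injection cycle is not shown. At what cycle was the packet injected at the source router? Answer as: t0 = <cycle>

At hop 1 the cycle is 8; in general cyc_k = t0 + kL.
So t0 = 8 − 1·3 = 5.

t0 = 5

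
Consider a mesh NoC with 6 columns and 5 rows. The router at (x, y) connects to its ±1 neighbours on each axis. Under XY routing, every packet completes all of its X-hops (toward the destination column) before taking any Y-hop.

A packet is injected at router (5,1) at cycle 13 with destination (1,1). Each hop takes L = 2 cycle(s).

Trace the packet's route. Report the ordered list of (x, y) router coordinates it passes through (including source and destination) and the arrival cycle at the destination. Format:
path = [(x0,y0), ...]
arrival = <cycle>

src (5,1)  cyc=13
W→(4,1)  cyc=15
W→(3,1)  cyc=17
W→(2,1)  cyc=19
W→(1,1)  cyc=21

path = [(5,1), (4,1), (3,1), (2,1), (1,1)]
arrival = 21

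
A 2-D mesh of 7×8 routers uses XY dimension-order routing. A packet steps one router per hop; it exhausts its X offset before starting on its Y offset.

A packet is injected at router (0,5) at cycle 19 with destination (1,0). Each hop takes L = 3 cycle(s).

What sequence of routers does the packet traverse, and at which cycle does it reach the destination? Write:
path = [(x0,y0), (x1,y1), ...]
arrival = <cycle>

path = [(0,5), (1,5), (1,4), (1,3), (1,2), (1,1), (1,0)]
arrival = 37

#0 — 0,5 | c19
#1 — 1,5 | c22 | E
#2 — 1,4 | c25 | S
#3 — 1,3 | c28 | S
#4 — 1,2 | c31 | S
#5 — 1,1 | c34 | S
#6 — 1,0 | c37 | S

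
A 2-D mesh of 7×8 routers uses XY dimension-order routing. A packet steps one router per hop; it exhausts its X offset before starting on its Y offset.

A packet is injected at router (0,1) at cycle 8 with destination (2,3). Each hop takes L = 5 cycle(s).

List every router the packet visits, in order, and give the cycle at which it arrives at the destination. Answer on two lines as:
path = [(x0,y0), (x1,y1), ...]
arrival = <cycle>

[0] x=0 y=1 t=8
[1] x=1 y=1 t=13 →E
[2] x=2 y=1 t=18 →E
[3] x=2 y=2 t=23 →N
[4] x=2 y=3 t=28 →N

path = [(0,1), (1,1), (2,1), (2,2), (2,3)]
arrival = 28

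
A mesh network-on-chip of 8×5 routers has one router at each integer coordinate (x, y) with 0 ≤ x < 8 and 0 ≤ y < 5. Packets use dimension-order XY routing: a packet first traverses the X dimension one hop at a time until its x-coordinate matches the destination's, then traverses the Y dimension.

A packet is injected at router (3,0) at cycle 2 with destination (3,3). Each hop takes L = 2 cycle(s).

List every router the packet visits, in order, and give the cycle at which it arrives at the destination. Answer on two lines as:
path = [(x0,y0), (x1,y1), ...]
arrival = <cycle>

path = [(3,0), (3,1), (3,2), (3,3)]
arrival = 8

  0. router=(3,0) cycle=2 (inject)
  1. router=(3,1) cycle=4 dir=N
  2. router=(3,2) cycle=6 dir=N
  3. router=(3,3) cycle=8 dir=N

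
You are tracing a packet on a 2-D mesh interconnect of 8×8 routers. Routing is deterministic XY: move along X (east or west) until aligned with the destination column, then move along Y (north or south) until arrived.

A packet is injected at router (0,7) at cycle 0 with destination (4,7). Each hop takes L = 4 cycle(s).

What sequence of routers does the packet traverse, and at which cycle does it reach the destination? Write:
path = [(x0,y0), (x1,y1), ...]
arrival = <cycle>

path = [(0,7), (1,7), (2,7), (3,7), (4,7)]
arrival = 16

#0 — 0,7 | c0
#1 — 1,7 | c4 | E
#2 — 2,7 | c8 | E
#3 — 3,7 | c12 | E
#4 — 4,7 | c16 | E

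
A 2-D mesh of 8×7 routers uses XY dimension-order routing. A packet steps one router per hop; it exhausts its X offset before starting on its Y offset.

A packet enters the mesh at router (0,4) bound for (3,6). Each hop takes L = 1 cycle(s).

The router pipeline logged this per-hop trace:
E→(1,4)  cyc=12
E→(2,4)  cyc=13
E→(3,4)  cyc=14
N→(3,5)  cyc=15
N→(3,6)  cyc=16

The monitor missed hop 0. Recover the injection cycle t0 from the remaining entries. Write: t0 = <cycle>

t0 = 11

The first recorded entry is hop 1 at cycle 12.
t0 = cyc[1] − L = 12 − 1 = 11.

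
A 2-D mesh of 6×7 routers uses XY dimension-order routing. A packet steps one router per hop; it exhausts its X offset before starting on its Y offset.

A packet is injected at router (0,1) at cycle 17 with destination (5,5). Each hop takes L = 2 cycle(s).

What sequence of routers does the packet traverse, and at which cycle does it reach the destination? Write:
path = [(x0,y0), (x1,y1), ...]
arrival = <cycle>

[0] x=0 y=1 t=17
[1] x=1 y=1 t=19 →E
[2] x=2 y=1 t=21 →E
[3] x=3 y=1 t=23 →E
[4] x=4 y=1 t=25 →E
[5] x=5 y=1 t=27 →E
[6] x=5 y=2 t=29 →N
[7] x=5 y=3 t=31 →N
[8] x=5 y=4 t=33 →N
[9] x=5 y=5 t=35 →N

path = [(0,1), (1,1), (2,1), (3,1), (4,1), (5,1), (5,2), (5,3), (5,4), (5,5)]
arrival = 35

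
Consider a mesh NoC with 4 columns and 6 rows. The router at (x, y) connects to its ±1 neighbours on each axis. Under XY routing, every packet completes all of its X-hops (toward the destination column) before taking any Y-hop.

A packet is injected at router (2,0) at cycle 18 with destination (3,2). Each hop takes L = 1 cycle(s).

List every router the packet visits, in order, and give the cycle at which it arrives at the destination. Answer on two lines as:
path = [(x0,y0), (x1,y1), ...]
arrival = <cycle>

path = [(2,0), (3,0), (3,1), (3,2)]
arrival = 21

src (2,0)  cyc=18
E→(3,0)  cyc=19
N→(3,1)  cyc=20
N→(3,2)  cyc=21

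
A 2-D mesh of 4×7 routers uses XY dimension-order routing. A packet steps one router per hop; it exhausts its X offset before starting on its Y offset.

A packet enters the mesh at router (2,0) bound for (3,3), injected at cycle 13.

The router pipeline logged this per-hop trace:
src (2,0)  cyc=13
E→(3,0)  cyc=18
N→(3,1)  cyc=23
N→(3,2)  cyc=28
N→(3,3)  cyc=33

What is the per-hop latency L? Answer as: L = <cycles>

Between hops 0 and 1 the cycle counter advances 18 − 13 = 5.
That increment is L by definition: L = 5.

L = 5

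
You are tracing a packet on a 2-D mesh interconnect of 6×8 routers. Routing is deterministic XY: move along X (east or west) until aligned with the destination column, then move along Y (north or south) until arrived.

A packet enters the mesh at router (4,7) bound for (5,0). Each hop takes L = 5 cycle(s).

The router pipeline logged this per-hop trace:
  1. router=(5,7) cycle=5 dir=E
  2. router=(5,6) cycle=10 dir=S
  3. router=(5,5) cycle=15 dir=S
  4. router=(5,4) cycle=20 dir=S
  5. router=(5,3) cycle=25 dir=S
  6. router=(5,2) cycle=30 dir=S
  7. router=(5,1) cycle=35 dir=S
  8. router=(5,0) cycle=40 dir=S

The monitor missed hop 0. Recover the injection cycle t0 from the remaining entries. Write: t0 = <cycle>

cyc[1] = 5 and cyc[k] = t0 + k·L for every k.
So t0 = 5 − 1·5 = 0.

t0 = 0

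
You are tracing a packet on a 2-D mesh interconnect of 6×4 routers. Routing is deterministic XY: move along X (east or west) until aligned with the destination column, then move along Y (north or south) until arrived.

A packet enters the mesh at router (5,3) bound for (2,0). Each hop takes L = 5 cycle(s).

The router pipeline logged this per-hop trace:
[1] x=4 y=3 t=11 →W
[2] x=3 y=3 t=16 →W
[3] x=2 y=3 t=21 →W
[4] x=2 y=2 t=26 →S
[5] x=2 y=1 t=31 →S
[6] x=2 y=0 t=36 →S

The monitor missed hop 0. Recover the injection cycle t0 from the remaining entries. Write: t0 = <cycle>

The first recorded entry is hop 1 at cycle 11.
So t0 = 11 − 1·5 = 6.

t0 = 6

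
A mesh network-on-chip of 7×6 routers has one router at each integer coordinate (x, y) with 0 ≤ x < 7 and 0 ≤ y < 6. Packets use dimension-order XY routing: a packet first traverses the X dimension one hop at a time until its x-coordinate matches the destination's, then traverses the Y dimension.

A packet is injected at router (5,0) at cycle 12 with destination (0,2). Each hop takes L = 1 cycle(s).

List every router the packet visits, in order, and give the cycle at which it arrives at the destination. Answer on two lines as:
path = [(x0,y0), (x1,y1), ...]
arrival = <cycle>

hop 0: (5,0) @ cyc 12
hop 1: (4,0) @ cyc 13  [W]
hop 2: (3,0) @ cyc 14  [W]
hop 3: (2,0) @ cyc 15  [W]
hop 4: (1,0) @ cyc 16  [W]
hop 5: (0,0) @ cyc 17  [W]
hop 6: (0,1) @ cyc 18  [N]
hop 7: (0,2) @ cyc 19  [N]

path = [(5,0), (4,0), (3,0), (2,0), (1,0), (0,0), (0,1), (0,2)]
arrival = 19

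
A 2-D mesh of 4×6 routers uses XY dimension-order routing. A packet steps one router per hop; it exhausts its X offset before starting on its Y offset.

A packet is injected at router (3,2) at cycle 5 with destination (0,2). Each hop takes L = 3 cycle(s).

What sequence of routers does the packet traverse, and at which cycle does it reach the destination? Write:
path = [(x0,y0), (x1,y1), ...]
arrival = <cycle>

path = [(3,2), (2,2), (1,2), (0,2)]
arrival = 14

  0. router=(3,2) cycle=5 (inject)
  1. router=(2,2) cycle=8 dir=W
  2. router=(1,2) cycle=11 dir=W
  3. router=(0,2) cycle=14 dir=W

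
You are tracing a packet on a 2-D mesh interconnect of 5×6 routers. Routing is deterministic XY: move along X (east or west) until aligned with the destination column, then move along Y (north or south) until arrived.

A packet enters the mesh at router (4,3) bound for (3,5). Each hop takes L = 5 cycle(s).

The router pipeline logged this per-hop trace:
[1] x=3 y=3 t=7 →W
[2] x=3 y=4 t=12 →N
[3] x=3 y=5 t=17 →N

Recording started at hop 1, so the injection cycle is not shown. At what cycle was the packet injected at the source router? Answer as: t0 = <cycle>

The first recorded entry is hop 1 at cycle 7.
So t0 = 7 − 1·5 = 2.

t0 = 2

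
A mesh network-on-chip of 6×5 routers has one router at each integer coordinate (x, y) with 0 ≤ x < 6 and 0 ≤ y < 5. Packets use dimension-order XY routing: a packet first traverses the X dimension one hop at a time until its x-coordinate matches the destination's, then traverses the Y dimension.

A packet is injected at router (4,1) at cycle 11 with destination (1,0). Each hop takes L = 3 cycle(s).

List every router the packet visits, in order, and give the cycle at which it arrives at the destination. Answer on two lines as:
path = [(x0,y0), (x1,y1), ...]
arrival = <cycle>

path = [(4,1), (3,1), (2,1), (1,1), (1,0)]
arrival = 23

  0. router=(4,1) cycle=11 (inject)
  1. router=(3,1) cycle=14 dir=W
  2. router=(2,1) cycle=17 dir=W
  3. router=(1,1) cycle=20 dir=W
  4. router=(1,0) cycle=23 dir=S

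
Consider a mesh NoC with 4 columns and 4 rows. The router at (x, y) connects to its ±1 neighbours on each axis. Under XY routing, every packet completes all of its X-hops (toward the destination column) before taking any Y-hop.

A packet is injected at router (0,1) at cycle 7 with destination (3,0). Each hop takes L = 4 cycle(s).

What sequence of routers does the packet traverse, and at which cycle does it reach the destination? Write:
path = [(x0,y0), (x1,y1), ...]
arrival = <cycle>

path = [(0,1), (1,1), (2,1), (3,1), (3,0)]
arrival = 23

hop 0: (0,1) @ cyc 7
hop 1: (1,1) @ cyc 11  [E]
hop 2: (2,1) @ cyc 15  [E]
hop 3: (3,1) @ cyc 19  [E]
hop 4: (3,0) @ cyc 23  [S]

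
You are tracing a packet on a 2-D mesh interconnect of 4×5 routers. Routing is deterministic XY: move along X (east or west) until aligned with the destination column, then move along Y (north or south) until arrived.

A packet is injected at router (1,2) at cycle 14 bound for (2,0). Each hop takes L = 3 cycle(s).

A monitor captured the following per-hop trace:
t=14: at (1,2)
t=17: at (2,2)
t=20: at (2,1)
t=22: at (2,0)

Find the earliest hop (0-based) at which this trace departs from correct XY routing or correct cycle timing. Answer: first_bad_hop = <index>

first_bad_hop = 3

  1: Δx=+1 Δy=+0 Δt=3 [ok]
  2: Δx=+0 Δy=-1 Δt=3 [ok]
  3: Δx=+0 Δy=-1 Δt=2 [BAD: Δcyc=2≠L]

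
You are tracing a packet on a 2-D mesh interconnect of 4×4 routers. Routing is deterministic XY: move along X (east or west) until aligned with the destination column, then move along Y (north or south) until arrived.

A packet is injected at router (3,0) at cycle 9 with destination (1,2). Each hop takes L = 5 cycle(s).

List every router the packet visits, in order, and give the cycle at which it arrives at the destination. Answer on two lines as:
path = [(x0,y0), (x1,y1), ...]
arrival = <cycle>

[0] x=3 y=0 t=9
[1] x=2 y=0 t=14 →W
[2] x=1 y=0 t=19 →W
[3] x=1 y=1 t=24 →N
[4] x=1 y=2 t=29 →N

path = [(3,0), (2,0), (1,0), (1,1), (1,2)]
arrival = 29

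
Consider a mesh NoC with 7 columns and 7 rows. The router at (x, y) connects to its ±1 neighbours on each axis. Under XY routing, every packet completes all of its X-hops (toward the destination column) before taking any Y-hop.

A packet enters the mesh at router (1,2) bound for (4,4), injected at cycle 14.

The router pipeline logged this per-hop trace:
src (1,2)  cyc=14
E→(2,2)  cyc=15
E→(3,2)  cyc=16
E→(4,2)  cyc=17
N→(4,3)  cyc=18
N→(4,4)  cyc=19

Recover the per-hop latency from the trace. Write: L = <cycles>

L = 1

Between hops 0 and 1 the cycle counter advances 15 − 14 = 1.
That increment is L by definition: L = 1.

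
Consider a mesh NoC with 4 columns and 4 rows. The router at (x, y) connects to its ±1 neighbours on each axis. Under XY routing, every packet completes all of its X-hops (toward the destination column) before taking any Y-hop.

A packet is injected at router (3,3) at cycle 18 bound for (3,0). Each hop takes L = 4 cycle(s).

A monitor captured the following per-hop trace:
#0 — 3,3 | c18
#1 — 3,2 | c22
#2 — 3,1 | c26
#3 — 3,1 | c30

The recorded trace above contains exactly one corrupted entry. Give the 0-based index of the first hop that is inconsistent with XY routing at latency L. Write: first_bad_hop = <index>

check 1→ d=(0,-1) cyc+4: ok
check 2→ d=(0,-1) cyc+4: ok
check 3→ d=(0,0) cyc+4: BAD: non-unit step

first_bad_hop = 3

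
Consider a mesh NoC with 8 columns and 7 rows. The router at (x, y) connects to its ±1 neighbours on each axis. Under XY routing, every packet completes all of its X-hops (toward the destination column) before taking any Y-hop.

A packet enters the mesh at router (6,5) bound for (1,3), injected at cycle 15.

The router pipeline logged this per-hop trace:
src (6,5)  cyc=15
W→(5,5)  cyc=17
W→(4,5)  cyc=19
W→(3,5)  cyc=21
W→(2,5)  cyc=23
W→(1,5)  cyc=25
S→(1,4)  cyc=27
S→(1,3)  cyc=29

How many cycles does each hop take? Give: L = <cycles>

L = 2

cyc[1] − cyc[0] = 17 − 15 = 2.
Per-hop latency L = Δcyc = 2.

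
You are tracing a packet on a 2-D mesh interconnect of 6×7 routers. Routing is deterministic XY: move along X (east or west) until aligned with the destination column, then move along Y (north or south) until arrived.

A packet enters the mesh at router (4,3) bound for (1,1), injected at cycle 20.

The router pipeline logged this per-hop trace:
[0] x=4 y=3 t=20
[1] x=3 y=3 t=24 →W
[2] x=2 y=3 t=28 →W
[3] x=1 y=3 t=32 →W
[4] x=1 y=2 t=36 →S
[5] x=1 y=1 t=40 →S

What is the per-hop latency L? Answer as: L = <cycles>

cyc[1] − cyc[0] = 24 − 20 = 4.
That increment is L by definition: L = 4.

L = 4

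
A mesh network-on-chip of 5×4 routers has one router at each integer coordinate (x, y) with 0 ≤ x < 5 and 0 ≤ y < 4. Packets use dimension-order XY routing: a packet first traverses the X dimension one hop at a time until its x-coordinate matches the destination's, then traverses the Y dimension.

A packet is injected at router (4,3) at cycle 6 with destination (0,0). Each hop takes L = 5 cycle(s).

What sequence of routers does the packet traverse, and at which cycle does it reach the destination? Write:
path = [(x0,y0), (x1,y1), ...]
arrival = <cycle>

#0 — 4,3 | c6
#1 — 3,3 | c11 | W
#2 — 2,3 | c16 | W
#3 — 1,3 | c21 | W
#4 — 0,3 | c26 | W
#5 — 0,2 | c31 | S
#6 — 0,1 | c36 | S
#7 — 0,0 | c41 | S

path = [(4,3), (3,3), (2,3), (1,3), (0,3), (0,2), (0,1), (0,0)]
arrival = 41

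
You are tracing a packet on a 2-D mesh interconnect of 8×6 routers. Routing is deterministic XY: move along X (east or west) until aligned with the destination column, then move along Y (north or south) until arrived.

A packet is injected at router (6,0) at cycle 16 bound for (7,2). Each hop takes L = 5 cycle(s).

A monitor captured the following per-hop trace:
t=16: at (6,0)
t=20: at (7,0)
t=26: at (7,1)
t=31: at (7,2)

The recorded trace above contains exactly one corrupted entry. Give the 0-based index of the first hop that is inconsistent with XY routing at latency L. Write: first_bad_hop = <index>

first_bad_hop = 1

  1: Δx=+1 Δy=+0 Δt=4 [BAD: Δcyc=4≠L]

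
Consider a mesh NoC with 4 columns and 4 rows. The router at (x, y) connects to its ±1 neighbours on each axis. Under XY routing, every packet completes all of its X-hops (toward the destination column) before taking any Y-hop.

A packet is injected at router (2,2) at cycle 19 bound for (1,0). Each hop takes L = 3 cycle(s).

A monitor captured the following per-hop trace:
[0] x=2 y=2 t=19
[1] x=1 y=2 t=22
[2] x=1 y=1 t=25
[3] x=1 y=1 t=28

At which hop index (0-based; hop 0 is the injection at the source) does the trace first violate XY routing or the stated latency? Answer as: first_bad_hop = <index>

first_bad_hop = 3

[1] (-1,+0) / 3c ⇒ ok
[2] (+0,-1) / 3c ⇒ ok
[3] (+0,+0) / 3c ⇒ BAD: non-unit step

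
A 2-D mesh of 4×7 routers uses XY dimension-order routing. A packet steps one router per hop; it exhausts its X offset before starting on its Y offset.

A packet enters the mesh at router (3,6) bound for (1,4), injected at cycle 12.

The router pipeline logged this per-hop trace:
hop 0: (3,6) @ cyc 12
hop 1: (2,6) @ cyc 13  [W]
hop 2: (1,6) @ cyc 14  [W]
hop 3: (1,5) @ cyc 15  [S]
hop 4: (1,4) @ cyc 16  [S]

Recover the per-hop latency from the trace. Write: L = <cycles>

cyc[1] − cyc[0] = 13 − 12 = 1.
That increment is L by definition: L = 1.

L = 1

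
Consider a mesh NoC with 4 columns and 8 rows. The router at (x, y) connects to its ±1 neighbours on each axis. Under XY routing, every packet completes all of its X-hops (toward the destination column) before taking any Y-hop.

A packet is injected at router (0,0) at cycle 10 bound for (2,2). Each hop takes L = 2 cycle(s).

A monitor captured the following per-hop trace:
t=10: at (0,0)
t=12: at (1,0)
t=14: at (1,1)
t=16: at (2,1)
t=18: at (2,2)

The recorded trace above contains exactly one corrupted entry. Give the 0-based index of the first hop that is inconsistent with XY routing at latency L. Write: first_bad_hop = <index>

check 1→ d=(1,0) cyc+2: ok
check 2→ d=(0,1) cyc+2: BAD: Y-move but x=1≠2

first_bad_hop = 2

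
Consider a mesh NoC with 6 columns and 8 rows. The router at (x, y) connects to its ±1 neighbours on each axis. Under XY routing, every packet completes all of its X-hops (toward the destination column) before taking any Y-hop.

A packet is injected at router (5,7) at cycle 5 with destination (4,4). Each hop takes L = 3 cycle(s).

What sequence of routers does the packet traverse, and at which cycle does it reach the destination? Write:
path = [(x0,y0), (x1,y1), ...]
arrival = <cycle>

src (5,7)  cyc=5
W→(4,7)  cyc=8
S→(4,6)  cyc=11
S→(4,5)  cyc=14
S→(4,4)  cyc=17

path = [(5,7), (4,7), (4,6), (4,5), (4,4)]
arrival = 17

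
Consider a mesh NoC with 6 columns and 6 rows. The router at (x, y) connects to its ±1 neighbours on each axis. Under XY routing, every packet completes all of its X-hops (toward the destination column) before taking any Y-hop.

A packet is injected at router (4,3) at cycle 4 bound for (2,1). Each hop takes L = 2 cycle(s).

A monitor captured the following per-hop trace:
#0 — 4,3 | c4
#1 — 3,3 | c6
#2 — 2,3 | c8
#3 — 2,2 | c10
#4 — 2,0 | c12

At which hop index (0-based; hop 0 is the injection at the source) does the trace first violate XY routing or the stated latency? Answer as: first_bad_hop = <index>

first_bad_hop = 4

  1: Δx=-1 Δy=+0 Δt=2 [ok]
  2: Δx=-1 Δy=+0 Δt=2 [ok]
  3: Δx=+0 Δy=-1 Δt=2 [ok]
  4: Δx=+0 Δy=-2 Δt=2 [BAD: non-unit step]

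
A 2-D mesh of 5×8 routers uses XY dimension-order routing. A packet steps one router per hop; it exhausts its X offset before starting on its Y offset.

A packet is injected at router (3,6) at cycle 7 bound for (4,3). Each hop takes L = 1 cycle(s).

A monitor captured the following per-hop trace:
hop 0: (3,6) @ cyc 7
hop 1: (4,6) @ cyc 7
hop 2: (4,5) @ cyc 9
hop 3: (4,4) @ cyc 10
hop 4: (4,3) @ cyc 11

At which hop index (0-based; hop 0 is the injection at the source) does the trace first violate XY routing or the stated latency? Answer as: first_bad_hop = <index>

first_bad_hop = 1

  1: Δx=+1 Δy=+0 Δt=0 [BAD: Δcyc=0≠L]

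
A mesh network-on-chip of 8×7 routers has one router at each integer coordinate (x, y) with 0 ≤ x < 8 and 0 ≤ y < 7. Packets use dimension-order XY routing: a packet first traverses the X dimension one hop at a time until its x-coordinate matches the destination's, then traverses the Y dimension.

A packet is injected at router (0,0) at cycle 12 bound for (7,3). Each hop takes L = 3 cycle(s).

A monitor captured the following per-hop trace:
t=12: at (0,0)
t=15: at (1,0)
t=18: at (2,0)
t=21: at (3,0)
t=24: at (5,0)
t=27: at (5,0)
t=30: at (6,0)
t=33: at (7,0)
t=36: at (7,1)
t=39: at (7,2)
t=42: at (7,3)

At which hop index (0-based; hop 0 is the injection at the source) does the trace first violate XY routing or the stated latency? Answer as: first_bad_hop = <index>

[1] (+1,+0) / 3c ⇒ ok
[2] (+1,+0) / 3c ⇒ ok
[3] (+1,+0) / 3c ⇒ ok
[4] (+2,+0) / 3c ⇒ BAD: non-unit step

first_bad_hop = 4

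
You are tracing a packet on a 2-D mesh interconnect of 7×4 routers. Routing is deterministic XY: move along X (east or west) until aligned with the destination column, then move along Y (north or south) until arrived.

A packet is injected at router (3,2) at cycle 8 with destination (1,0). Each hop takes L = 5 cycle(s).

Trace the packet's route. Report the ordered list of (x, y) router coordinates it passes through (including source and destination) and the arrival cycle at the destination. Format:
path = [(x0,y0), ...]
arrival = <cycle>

src (3,2)  cyc=8
W→(2,2)  cyc=13
W→(1,2)  cyc=18
S→(1,1)  cyc=23
S→(1,0)  cyc=28

path = [(3,2), (2,2), (1,2), (1,1), (1,0)]
arrival = 28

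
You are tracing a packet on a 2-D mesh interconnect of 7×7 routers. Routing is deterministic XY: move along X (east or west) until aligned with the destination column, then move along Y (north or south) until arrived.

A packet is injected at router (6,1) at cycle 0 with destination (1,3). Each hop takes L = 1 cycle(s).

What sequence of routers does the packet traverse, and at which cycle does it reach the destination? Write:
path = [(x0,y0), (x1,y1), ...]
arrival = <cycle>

path = [(6,1), (5,1), (4,1), (3,1), (2,1), (1,1), (1,2), (1,3)]
arrival = 7

  0. router=(6,1) cycle=0 (inject)
  1. router=(5,1) cycle=1 dir=W
  2. router=(4,1) cycle=2 dir=W
  3. router=(3,1) cycle=3 dir=W
  4. router=(2,1) cycle=4 dir=W
  5. router=(1,1) cycle=5 dir=W
  6. router=(1,2) cycle=6 dir=N
  7. router=(1,3) cycle=7 dir=N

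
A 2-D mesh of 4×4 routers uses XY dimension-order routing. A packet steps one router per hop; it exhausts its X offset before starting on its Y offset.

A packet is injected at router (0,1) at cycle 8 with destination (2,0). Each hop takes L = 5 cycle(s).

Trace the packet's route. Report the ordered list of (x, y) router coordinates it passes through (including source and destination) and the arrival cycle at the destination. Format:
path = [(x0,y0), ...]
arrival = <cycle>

path = [(0,1), (1,1), (2,1), (2,0)]
arrival = 23

t=8: at (0,1)
t=13: at (1,1) after E
t=18: at (2,1) after E
t=23: at (2,0) after S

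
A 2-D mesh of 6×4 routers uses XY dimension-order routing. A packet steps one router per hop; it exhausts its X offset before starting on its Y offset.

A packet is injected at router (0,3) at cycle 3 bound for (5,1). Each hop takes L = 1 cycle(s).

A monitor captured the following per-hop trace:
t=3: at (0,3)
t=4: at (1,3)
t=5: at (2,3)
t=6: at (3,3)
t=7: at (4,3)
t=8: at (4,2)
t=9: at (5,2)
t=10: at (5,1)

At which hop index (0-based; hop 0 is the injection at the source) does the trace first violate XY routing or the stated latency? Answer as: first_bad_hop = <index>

first_bad_hop = 5

hop 1: step (+1,+0), +1 cyc — ok
hop 2: step (+1,+0), +1 cyc — ok
hop 3: step (+1,+0), +1 cyc — ok
hop 4: step (+1,+0), +1 cyc — ok
hop 5: step (+0,-1), +1 cyc — BAD: Y-move but x=4≠5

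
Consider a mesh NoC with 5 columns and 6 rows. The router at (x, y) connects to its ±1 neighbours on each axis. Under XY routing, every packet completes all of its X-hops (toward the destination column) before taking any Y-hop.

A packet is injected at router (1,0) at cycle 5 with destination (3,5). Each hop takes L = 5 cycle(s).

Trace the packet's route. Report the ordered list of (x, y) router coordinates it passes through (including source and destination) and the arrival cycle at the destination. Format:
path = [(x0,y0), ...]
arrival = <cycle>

#0 — 1,0 | c5
#1 — 2,0 | c10 | E
#2 — 3,0 | c15 | E
#3 — 3,1 | c20 | N
#4 — 3,2 | c25 | N
#5 — 3,3 | c30 | N
#6 — 3,4 | c35 | N
#7 — 3,5 | c40 | N

path = [(1,0), (2,0), (3,0), (3,1), (3,2), (3,3), (3,4), (3,5)]
arrival = 40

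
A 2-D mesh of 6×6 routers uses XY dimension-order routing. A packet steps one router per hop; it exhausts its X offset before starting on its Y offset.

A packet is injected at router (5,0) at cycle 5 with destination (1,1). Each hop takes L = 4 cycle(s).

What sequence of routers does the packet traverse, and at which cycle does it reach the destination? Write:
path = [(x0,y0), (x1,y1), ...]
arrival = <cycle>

src (5,0)  cyc=5
W→(4,0)  cyc=9
W→(3,0)  cyc=13
W→(2,0)  cyc=17
W→(1,0)  cyc=21
N→(1,1)  cyc=25

path = [(5,0), (4,0), (3,0), (2,0), (1,0), (1,1)]
arrival = 25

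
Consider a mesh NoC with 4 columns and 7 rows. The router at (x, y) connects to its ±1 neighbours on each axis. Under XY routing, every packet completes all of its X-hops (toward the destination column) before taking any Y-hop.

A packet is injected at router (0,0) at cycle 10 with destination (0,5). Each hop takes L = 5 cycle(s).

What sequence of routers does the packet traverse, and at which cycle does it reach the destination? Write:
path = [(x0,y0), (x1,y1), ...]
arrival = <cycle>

hop 0: (0,0) @ cyc 10
hop 1: (0,1) @ cyc 15  [N]
hop 2: (0,2) @ cyc 20  [N]
hop 3: (0,3) @ cyc 25  [N]
hop 4: (0,4) @ cyc 30  [N]
hop 5: (0,5) @ cyc 35  [N]

path = [(0,0), (0,1), (0,2), (0,3), (0,4), (0,5)]
arrival = 35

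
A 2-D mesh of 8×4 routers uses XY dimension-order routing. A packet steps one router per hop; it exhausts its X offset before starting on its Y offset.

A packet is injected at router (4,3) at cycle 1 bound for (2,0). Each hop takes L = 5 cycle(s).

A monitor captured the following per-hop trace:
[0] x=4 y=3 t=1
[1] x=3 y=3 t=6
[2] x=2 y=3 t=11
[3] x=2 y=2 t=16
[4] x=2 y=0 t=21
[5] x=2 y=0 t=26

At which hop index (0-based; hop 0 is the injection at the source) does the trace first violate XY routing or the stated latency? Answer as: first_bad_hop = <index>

  1: Δx=-1 Δy=+0 Δt=5 [ok]
  2: Δx=-1 Δy=+0 Δt=5 [ok]
  3: Δx=+0 Δy=-1 Δt=5 [ok]
  4: Δx=+0 Δy=-2 Δt=5 [BAD: non-unit step]

first_bad_hop = 4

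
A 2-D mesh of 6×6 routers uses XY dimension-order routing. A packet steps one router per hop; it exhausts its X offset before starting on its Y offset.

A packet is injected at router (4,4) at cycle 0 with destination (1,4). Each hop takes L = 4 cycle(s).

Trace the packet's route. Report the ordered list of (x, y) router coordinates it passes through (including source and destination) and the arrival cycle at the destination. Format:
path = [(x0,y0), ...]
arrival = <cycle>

src (4,4)  cyc=0
W→(3,4)  cyc=4
W→(2,4)  cyc=8
W→(1,4)  cyc=12

path = [(4,4), (3,4), (2,4), (1,4)]
arrival = 12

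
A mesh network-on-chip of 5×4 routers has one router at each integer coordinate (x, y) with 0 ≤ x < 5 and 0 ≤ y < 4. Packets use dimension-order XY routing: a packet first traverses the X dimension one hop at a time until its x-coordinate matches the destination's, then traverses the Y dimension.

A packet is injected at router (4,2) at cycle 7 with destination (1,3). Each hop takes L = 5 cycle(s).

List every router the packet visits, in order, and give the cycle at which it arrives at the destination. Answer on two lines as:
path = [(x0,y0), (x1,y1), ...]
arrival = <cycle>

path = [(4,2), (3,2), (2,2), (1,2), (1,3)]
arrival = 27

[0] x=4 y=2 t=7
[1] x=3 y=2 t=12 →W
[2] x=2 y=2 t=17 →W
[3] x=1 y=2 t=22 →W
[4] x=1 y=3 t=27 →N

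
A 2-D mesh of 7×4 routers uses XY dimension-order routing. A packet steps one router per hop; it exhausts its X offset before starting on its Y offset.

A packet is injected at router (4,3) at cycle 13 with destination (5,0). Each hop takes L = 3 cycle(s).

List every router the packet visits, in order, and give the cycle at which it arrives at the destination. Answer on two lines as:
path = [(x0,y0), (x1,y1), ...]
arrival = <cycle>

path = [(4,3), (5,3), (5,2), (5,1), (5,0)]
arrival = 25

[0] x=4 y=3 t=13
[1] x=5 y=3 t=16 →E
[2] x=5 y=2 t=19 →S
[3] x=5 y=1 t=22 →S
[4] x=5 y=0 t=25 →S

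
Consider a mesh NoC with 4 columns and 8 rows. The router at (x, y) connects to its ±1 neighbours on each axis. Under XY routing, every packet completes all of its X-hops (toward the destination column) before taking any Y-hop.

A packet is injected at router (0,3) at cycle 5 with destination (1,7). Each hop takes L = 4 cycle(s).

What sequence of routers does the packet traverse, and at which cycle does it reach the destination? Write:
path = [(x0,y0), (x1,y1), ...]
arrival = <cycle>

[0] x=0 y=3 t=5
[1] x=1 y=3 t=9 →E
[2] x=1 y=4 t=13 →N
[3] x=1 y=5 t=17 →N
[4] x=1 y=6 t=21 →N
[5] x=1 y=7 t=25 →N

path = [(0,3), (1,3), (1,4), (1,5), (1,6), (1,7)]
arrival = 25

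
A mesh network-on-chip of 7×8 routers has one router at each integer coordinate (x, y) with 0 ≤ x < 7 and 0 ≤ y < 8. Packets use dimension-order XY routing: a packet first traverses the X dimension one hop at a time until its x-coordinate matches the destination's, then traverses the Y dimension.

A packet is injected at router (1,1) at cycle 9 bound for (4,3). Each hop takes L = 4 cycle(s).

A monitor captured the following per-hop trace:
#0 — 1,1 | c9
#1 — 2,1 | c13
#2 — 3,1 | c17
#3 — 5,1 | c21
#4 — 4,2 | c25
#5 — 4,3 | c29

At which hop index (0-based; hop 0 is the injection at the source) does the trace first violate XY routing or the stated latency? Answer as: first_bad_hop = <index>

first_bad_hop = 3

check 1→ d=(1,0) cyc+4: ok
check 2→ d=(1,0) cyc+4: ok
check 3→ d=(2,0) cyc+4: BAD: non-unit step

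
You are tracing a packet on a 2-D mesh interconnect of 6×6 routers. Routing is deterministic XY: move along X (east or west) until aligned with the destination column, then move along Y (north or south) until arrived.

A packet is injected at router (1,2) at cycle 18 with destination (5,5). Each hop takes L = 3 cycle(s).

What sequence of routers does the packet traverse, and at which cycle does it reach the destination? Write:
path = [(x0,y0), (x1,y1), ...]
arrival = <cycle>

t=18: at (1,2)
t=21: at (2,2) after E
t=24: at (3,2) after E
t=27: at (4,2) after E
t=30: at (5,2) after E
t=33: at (5,3) after N
t=36: at (5,4) after N
t=39: at (5,5) after N

path = [(1,2), (2,2), (3,2), (4,2), (5,2), (5,3), (5,4), (5,5)]
arrival = 39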